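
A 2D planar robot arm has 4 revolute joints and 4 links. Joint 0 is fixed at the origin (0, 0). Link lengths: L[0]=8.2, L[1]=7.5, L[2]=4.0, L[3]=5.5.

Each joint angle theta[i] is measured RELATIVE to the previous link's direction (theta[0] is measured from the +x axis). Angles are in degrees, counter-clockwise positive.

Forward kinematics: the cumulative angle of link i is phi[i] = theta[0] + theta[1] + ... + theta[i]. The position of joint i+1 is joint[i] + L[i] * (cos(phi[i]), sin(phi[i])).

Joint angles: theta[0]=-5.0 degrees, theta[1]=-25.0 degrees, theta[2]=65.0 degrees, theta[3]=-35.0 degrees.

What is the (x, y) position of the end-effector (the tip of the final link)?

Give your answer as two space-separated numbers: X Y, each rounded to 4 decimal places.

joint[0] = (0.0000, 0.0000)  (base)
link 0: phi[0] = -5 = -5 deg
  cos(-5 deg) = 0.9962, sin(-5 deg) = -0.0872
  joint[1] = (0.0000, 0.0000) + 8.2 * (0.9962, -0.0872) = (0.0000 + 8.1688, 0.0000 + -0.7147) = (8.1688, -0.7147)
link 1: phi[1] = -5 + -25 = -30 deg
  cos(-30 deg) = 0.8660, sin(-30 deg) = -0.5000
  joint[2] = (8.1688, -0.7147) + 7.5 * (0.8660, -0.5000) = (8.1688 + 6.4952, -0.7147 + -3.7500) = (14.6640, -4.4647)
link 2: phi[2] = -5 + -25 + 65 = 35 deg
  cos(35 deg) = 0.8192, sin(35 deg) = 0.5736
  joint[3] = (14.6640, -4.4647) + 4 * (0.8192, 0.5736) = (14.6640 + 3.2766, -4.4647 + 2.2943) = (17.9406, -2.1704)
link 3: phi[3] = -5 + -25 + 65 + -35 = 0 deg
  cos(0 deg) = 1.0000, sin(0 deg) = 0.0000
  joint[4] = (17.9406, -2.1704) + 5.5 * (1.0000, 0.0000) = (17.9406 + 5.5000, -2.1704 + 0.0000) = (23.4406, -2.1704)
End effector: (23.4406, -2.1704)

Answer: 23.4406 -2.1704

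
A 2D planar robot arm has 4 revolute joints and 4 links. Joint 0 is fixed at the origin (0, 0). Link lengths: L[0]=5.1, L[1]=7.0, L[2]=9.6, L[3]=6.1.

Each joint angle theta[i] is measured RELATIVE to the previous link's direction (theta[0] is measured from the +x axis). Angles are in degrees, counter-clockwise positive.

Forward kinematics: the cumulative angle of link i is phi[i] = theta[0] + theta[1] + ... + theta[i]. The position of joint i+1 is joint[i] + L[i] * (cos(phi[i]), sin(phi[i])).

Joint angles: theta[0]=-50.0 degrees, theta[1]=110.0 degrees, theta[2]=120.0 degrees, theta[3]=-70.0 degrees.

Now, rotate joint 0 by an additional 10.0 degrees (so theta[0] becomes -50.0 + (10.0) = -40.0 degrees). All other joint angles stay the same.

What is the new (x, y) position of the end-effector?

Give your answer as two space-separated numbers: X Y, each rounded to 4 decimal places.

joint[0] = (0.0000, 0.0000)  (base)
link 0: phi[0] = -40 = -40 deg
  cos(-40 deg) = 0.7660, sin(-40 deg) = -0.6428
  joint[1] = (0.0000, 0.0000) + 5.1 * (0.7660, -0.6428) = (0.0000 + 3.9068, 0.0000 + -3.2782) = (3.9068, -3.2782)
link 1: phi[1] = -40 + 110 = 70 deg
  cos(70 deg) = 0.3420, sin(70 deg) = 0.9397
  joint[2] = (3.9068, -3.2782) + 7 * (0.3420, 0.9397) = (3.9068 + 2.3941, -3.2782 + 6.5778) = (6.3010, 3.2996)
link 2: phi[2] = -40 + 110 + 120 = 190 deg
  cos(190 deg) = -0.9848, sin(190 deg) = -0.1736
  joint[3] = (6.3010, 3.2996) + 9.6 * (-0.9848, -0.1736) = (6.3010 + -9.4542, 3.2996 + -1.6670) = (-3.1532, 1.6326)
link 3: phi[3] = -40 + 110 + 120 + -70 = 120 deg
  cos(120 deg) = -0.5000, sin(120 deg) = 0.8660
  joint[4] = (-3.1532, 1.6326) + 6.1 * (-0.5000, 0.8660) = (-3.1532 + -3.0500, 1.6326 + 5.2828) = (-6.2032, 6.9154)
End effector: (-6.2032, 6.9154)

Answer: -6.2032 6.9154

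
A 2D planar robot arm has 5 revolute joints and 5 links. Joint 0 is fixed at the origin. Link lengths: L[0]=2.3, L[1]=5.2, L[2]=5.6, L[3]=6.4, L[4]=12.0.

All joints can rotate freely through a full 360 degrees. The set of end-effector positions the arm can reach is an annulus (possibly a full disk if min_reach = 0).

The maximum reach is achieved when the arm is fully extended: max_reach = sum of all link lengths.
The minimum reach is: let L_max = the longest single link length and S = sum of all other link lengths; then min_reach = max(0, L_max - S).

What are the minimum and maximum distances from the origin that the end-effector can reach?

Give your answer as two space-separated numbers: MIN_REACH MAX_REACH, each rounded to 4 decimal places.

Answer: 0.0000 31.5000

Derivation:
Link lengths: [2.3, 5.2, 5.6, 6.4, 12.0]
max_reach = 2.3 + 5.2 + 5.6 + 6.4 + 12 = 31.5
L_max = max([2.3, 5.2, 5.6, 6.4, 12.0]) = 12
S (sum of others) = 31.5 - 12 = 19.5
min_reach = max(0, 12 - 19.5) = max(0, -7.5) = 0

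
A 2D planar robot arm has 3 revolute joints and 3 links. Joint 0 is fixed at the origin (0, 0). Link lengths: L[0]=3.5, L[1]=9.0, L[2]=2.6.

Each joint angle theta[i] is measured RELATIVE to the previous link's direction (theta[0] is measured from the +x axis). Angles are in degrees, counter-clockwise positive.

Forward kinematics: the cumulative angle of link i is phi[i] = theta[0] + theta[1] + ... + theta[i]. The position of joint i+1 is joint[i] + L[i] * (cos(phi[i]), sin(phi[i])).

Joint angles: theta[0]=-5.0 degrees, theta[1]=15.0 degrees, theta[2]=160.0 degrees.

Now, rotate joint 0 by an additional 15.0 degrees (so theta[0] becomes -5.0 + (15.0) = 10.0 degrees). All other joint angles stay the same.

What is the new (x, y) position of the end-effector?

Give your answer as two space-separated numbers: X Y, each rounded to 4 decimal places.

joint[0] = (0.0000, 0.0000)  (base)
link 0: phi[0] = 10 = 10 deg
  cos(10 deg) = 0.9848, sin(10 deg) = 0.1736
  joint[1] = (0.0000, 0.0000) + 3.5 * (0.9848, 0.1736) = (0.0000 + 3.4468, 0.0000 + 0.6078) = (3.4468, 0.6078)
link 1: phi[1] = 10 + 15 = 25 deg
  cos(25 deg) = 0.9063, sin(25 deg) = 0.4226
  joint[2] = (3.4468, 0.6078) + 9 * (0.9063, 0.4226) = (3.4468 + 8.1568, 0.6078 + 3.8036) = (11.6036, 4.4113)
link 2: phi[2] = 10 + 15 + 160 = 185 deg
  cos(185 deg) = -0.9962, sin(185 deg) = -0.0872
  joint[3] = (11.6036, 4.4113) + 2.6 * (-0.9962, -0.0872) = (11.6036 + -2.5901, 4.4113 + -0.2266) = (9.0135, 4.1847)
End effector: (9.0135, 4.1847)

Answer: 9.0135 4.1847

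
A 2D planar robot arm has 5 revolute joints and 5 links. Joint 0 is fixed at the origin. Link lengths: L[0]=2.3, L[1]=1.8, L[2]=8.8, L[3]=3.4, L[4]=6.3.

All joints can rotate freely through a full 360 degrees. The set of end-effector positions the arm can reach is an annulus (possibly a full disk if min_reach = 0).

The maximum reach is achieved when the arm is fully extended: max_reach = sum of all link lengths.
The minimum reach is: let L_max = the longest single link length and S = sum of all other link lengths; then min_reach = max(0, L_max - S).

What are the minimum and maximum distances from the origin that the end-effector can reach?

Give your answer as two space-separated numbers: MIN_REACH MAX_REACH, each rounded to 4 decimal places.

Link lengths: [2.3, 1.8, 8.8, 3.4, 6.3]
max_reach = 2.3 + 1.8 + 8.8 + 3.4 + 6.3 = 22.6
L_max = max([2.3, 1.8, 8.8, 3.4, 6.3]) = 8.8
S (sum of others) = 22.6 - 8.8 = 13.8
min_reach = max(0, 8.8 - 13.8) = max(0, -5) = 0

Answer: 0.0000 22.6000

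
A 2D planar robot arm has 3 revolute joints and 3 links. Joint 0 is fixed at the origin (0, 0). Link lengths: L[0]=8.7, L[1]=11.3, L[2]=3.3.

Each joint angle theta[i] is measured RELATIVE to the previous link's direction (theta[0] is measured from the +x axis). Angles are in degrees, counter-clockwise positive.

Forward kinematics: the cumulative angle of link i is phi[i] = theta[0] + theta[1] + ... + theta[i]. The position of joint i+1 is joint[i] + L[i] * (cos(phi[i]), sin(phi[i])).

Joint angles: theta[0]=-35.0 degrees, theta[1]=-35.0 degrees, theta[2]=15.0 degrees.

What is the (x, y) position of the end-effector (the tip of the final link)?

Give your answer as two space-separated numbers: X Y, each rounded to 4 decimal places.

joint[0] = (0.0000, 0.0000)  (base)
link 0: phi[0] = -35 = -35 deg
  cos(-35 deg) = 0.8192, sin(-35 deg) = -0.5736
  joint[1] = (0.0000, 0.0000) + 8.7 * (0.8192, -0.5736) = (0.0000 + 7.1266, 0.0000 + -4.9901) = (7.1266, -4.9901)
link 1: phi[1] = -35 + -35 = -70 deg
  cos(-70 deg) = 0.3420, sin(-70 deg) = -0.9397
  joint[2] = (7.1266, -4.9901) + 11.3 * (0.3420, -0.9397) = (7.1266 + 3.8648, -4.9901 + -10.6185) = (10.9915, -15.6086)
link 2: phi[2] = -35 + -35 + 15 = -55 deg
  cos(-55 deg) = 0.5736, sin(-55 deg) = -0.8192
  joint[3] = (10.9915, -15.6086) + 3.3 * (0.5736, -0.8192) = (10.9915 + 1.8928, -15.6086 + -2.7032) = (12.8843, -18.3118)
End effector: (12.8843, -18.3118)

Answer: 12.8843 -18.3118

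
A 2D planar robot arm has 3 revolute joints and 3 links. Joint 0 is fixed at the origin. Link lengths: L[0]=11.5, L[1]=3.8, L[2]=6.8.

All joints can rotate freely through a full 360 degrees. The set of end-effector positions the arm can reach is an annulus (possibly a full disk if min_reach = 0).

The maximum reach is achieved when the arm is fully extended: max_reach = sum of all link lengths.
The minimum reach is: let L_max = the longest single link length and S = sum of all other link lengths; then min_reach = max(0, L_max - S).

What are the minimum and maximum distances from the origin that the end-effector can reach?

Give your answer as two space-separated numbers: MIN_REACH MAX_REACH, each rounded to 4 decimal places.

Answer: 0.9000 22.1000

Derivation:
Link lengths: [11.5, 3.8, 6.8]
max_reach = 11.5 + 3.8 + 6.8 = 22.1
L_max = max([11.5, 3.8, 6.8]) = 11.5
S (sum of others) = 22.1 - 11.5 = 10.6
min_reach = max(0, 11.5 - 10.6) = max(0, 0.9) = 0.9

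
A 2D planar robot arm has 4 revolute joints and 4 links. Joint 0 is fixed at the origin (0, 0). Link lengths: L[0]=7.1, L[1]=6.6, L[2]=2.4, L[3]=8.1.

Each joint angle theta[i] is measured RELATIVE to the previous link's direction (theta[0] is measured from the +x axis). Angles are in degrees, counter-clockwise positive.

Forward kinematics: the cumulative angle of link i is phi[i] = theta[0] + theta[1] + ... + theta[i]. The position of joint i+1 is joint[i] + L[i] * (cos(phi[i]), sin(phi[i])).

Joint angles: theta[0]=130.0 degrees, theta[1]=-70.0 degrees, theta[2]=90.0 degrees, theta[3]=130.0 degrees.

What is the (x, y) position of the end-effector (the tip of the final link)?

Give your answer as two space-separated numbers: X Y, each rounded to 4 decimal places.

Answer: -1.9357 4.3777

Derivation:
joint[0] = (0.0000, 0.0000)  (base)
link 0: phi[0] = 130 = 130 deg
  cos(130 deg) = -0.6428, sin(130 deg) = 0.7660
  joint[1] = (0.0000, 0.0000) + 7.1 * (-0.6428, 0.7660) = (0.0000 + -4.5638, 0.0000 + 5.4389) = (-4.5638, 5.4389)
link 1: phi[1] = 130 + -70 = 60 deg
  cos(60 deg) = 0.5000, sin(60 deg) = 0.8660
  joint[2] = (-4.5638, 5.4389) + 6.6 * (0.5000, 0.8660) = (-4.5638 + 3.3000, 5.4389 + 5.7158) = (-1.2638, 11.1547)
link 2: phi[2] = 130 + -70 + 90 = 150 deg
  cos(150 deg) = -0.8660, sin(150 deg) = 0.5000
  joint[3] = (-1.2638, 11.1547) + 2.4 * (-0.8660, 0.5000) = (-1.2638 + -2.0785, 11.1547 + 1.2000) = (-3.3423, 12.3547)
link 3: phi[3] = 130 + -70 + 90 + 130 = 280 deg
  cos(280 deg) = 0.1736, sin(280 deg) = -0.9848
  joint[4] = (-3.3423, 12.3547) + 8.1 * (0.1736, -0.9848) = (-3.3423 + 1.4066, 12.3547 + -7.9769) = (-1.9357, 4.3777)
End effector: (-1.9357, 4.3777)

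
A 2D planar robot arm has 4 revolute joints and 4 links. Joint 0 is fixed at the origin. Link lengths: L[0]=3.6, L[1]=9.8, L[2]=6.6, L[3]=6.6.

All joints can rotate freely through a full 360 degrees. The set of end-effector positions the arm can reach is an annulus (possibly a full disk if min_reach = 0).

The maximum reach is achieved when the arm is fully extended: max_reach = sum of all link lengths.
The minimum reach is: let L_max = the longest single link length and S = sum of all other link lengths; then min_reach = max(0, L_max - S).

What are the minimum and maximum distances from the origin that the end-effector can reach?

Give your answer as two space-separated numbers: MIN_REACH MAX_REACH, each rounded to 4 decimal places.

Answer: 0.0000 26.6000

Derivation:
Link lengths: [3.6, 9.8, 6.6, 6.6]
max_reach = 3.6 + 9.8 + 6.6 + 6.6 = 26.6
L_max = max([3.6, 9.8, 6.6, 6.6]) = 9.8
S (sum of others) = 26.6 - 9.8 = 16.8
min_reach = max(0, 9.8 - 16.8) = max(0, -7) = 0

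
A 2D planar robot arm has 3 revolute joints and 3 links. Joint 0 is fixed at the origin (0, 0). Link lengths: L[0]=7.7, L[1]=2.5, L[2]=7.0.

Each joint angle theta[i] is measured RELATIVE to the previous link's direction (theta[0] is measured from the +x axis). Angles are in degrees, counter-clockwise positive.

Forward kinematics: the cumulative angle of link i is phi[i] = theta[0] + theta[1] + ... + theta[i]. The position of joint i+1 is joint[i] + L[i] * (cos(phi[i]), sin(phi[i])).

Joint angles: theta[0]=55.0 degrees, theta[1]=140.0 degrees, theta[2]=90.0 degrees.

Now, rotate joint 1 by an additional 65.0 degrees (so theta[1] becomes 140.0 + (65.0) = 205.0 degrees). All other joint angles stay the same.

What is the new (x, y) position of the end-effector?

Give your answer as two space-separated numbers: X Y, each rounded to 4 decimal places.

Answer: 10.8761 2.6299

Derivation:
joint[0] = (0.0000, 0.0000)  (base)
link 0: phi[0] = 55 = 55 deg
  cos(55 deg) = 0.5736, sin(55 deg) = 0.8192
  joint[1] = (0.0000, 0.0000) + 7.7 * (0.5736, 0.8192) = (0.0000 + 4.4165, 0.0000 + 6.3075) = (4.4165, 6.3075)
link 1: phi[1] = 55 + 205 = 260 deg
  cos(260 deg) = -0.1736, sin(260 deg) = -0.9848
  joint[2] = (4.4165, 6.3075) + 2.5 * (-0.1736, -0.9848) = (4.4165 + -0.4341, 6.3075 + -2.4620) = (3.9824, 3.8455)
link 2: phi[2] = 55 + 205 + 90 = 350 deg
  cos(350 deg) = 0.9848, sin(350 deg) = -0.1736
  joint[3] = (3.9824, 3.8455) + 7 * (0.9848, -0.1736) = (3.9824 + 6.8937, 3.8455 + -1.2155) = (10.8761, 2.6299)
End effector: (10.8761, 2.6299)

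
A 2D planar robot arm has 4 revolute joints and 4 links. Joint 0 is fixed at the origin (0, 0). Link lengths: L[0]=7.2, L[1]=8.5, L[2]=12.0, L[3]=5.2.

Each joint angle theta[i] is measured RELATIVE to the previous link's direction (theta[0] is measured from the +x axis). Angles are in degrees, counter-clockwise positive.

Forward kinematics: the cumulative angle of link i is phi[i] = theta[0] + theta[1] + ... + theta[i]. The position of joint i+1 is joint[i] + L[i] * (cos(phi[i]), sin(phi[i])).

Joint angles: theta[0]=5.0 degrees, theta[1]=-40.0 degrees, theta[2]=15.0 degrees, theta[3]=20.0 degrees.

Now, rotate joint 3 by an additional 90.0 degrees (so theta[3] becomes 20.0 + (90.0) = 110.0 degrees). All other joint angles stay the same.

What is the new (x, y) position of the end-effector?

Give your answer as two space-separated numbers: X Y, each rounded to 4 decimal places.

Answer: 25.4117 -3.1521

Derivation:
joint[0] = (0.0000, 0.0000)  (base)
link 0: phi[0] = 5 = 5 deg
  cos(5 deg) = 0.9962, sin(5 deg) = 0.0872
  joint[1] = (0.0000, 0.0000) + 7.2 * (0.9962, 0.0872) = (0.0000 + 7.1726, 0.0000 + 0.6275) = (7.1726, 0.6275)
link 1: phi[1] = 5 + -40 = -35 deg
  cos(-35 deg) = 0.8192, sin(-35 deg) = -0.5736
  joint[2] = (7.1726, 0.6275) + 8.5 * (0.8192, -0.5736) = (7.1726 + 6.9628, 0.6275 + -4.8754) = (14.1354, -4.2479)
link 2: phi[2] = 5 + -40 + 15 = -20 deg
  cos(-20 deg) = 0.9397, sin(-20 deg) = -0.3420
  joint[3] = (14.1354, -4.2479) + 12 * (0.9397, -0.3420) = (14.1354 + 11.2763, -4.2479 + -4.1042) = (25.4117, -8.3521)
link 3: phi[3] = 5 + -40 + 15 + 110 = 90 deg
  cos(90 deg) = 0.0000, sin(90 deg) = 1.0000
  joint[4] = (25.4117, -8.3521) + 5.2 * (0.0000, 1.0000) = (25.4117 + 0.0000, -8.3521 + 5.2000) = (25.4117, -3.1521)
End effector: (25.4117, -3.1521)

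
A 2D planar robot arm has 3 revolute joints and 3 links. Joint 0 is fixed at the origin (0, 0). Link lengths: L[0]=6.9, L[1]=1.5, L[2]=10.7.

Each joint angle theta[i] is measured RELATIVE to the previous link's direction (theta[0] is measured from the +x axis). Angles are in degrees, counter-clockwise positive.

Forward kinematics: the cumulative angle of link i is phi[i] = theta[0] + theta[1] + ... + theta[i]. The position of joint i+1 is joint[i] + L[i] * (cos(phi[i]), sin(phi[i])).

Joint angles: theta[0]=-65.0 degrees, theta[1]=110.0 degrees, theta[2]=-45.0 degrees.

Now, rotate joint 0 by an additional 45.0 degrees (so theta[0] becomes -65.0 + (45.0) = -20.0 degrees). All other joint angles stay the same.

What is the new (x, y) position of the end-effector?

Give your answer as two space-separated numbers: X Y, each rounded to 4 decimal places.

joint[0] = (0.0000, 0.0000)  (base)
link 0: phi[0] = -20 = -20 deg
  cos(-20 deg) = 0.9397, sin(-20 deg) = -0.3420
  joint[1] = (0.0000, 0.0000) + 6.9 * (0.9397, -0.3420) = (0.0000 + 6.4839, 0.0000 + -2.3599) = (6.4839, -2.3599)
link 1: phi[1] = -20 + 110 = 90 deg
  cos(90 deg) = 0.0000, sin(90 deg) = 1.0000
  joint[2] = (6.4839, -2.3599) + 1.5 * (0.0000, 1.0000) = (6.4839 + 0.0000, -2.3599 + 1.5000) = (6.4839, -0.8599)
link 2: phi[2] = -20 + 110 + -45 = 45 deg
  cos(45 deg) = 0.7071, sin(45 deg) = 0.7071
  joint[3] = (6.4839, -0.8599) + 10.7 * (0.7071, 0.7071) = (6.4839 + 7.5660, -0.8599 + 7.5660) = (14.0499, 6.7061)
End effector: (14.0499, 6.7061)

Answer: 14.0499 6.7061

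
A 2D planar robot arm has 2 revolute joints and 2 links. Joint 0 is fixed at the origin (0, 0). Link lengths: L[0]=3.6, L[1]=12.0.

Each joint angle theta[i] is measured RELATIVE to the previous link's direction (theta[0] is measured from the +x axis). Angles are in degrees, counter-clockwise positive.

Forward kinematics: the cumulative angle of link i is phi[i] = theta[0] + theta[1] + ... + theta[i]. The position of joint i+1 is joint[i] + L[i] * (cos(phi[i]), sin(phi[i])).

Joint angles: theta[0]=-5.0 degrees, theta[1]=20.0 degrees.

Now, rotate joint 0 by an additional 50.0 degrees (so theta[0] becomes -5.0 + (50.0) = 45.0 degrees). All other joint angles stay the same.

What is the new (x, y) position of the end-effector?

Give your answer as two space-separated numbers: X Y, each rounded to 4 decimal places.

Answer: 7.6170 13.4213

Derivation:
joint[0] = (0.0000, 0.0000)  (base)
link 0: phi[0] = 45 = 45 deg
  cos(45 deg) = 0.7071, sin(45 deg) = 0.7071
  joint[1] = (0.0000, 0.0000) + 3.6 * (0.7071, 0.7071) = (0.0000 + 2.5456, 0.0000 + 2.5456) = (2.5456, 2.5456)
link 1: phi[1] = 45 + 20 = 65 deg
  cos(65 deg) = 0.4226, sin(65 deg) = 0.9063
  joint[2] = (2.5456, 2.5456) + 12 * (0.4226, 0.9063) = (2.5456 + 5.0714, 2.5456 + 10.8757) = (7.6170, 13.4213)
End effector: (7.6170, 13.4213)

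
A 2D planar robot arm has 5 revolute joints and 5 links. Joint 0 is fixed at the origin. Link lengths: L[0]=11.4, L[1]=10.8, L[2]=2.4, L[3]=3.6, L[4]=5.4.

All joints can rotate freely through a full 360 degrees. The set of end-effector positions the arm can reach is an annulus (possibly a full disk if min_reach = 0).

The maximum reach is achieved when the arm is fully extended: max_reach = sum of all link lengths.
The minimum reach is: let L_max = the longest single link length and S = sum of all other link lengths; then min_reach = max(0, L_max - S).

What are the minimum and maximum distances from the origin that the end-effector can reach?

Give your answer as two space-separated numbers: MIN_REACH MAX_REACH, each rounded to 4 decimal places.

Answer: 0.0000 33.6000

Derivation:
Link lengths: [11.4, 10.8, 2.4, 3.6, 5.4]
max_reach = 11.4 + 10.8 + 2.4 + 3.6 + 5.4 = 33.6
L_max = max([11.4, 10.8, 2.4, 3.6, 5.4]) = 11.4
S (sum of others) = 33.6 - 11.4 = 22.2
min_reach = max(0, 11.4 - 22.2) = max(0, -10.8) = 0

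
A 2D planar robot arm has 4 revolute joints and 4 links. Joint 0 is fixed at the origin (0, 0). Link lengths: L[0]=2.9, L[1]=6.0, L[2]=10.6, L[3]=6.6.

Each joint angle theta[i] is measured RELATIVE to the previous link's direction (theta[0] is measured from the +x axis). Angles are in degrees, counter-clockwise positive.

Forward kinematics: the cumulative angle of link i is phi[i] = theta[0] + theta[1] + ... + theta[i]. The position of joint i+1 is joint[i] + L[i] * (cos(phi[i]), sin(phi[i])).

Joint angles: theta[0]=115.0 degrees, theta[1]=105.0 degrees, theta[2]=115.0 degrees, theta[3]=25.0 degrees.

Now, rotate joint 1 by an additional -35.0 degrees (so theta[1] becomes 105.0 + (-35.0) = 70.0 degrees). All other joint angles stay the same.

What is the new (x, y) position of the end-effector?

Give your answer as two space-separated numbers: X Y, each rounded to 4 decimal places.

Answer: 3.5036 -10.8601

Derivation:
joint[0] = (0.0000, 0.0000)  (base)
link 0: phi[0] = 115 = 115 deg
  cos(115 deg) = -0.4226, sin(115 deg) = 0.9063
  joint[1] = (0.0000, 0.0000) + 2.9 * (-0.4226, 0.9063) = (0.0000 + -1.2256, 0.0000 + 2.6283) = (-1.2256, 2.6283)
link 1: phi[1] = 115 + 70 = 185 deg
  cos(185 deg) = -0.9962, sin(185 deg) = -0.0872
  joint[2] = (-1.2256, 2.6283) + 6 * (-0.9962, -0.0872) = (-1.2256 + -5.9772, 2.6283 + -0.5229) = (-7.2028, 2.1054)
link 2: phi[2] = 115 + 70 + 115 = 300 deg
  cos(300 deg) = 0.5000, sin(300 deg) = -0.8660
  joint[3] = (-7.2028, 2.1054) + 10.6 * (0.5000, -0.8660) = (-7.2028 + 5.3000, 2.1054 + -9.1799) = (-1.9028, -7.0745)
link 3: phi[3] = 115 + 70 + 115 + 25 = 325 deg
  cos(325 deg) = 0.8192, sin(325 deg) = -0.5736
  joint[4] = (-1.9028, -7.0745) + 6.6 * (0.8192, -0.5736) = (-1.9028 + 5.4064, -7.0745 + -3.7856) = (3.5036, -10.8601)
End effector: (3.5036, -10.8601)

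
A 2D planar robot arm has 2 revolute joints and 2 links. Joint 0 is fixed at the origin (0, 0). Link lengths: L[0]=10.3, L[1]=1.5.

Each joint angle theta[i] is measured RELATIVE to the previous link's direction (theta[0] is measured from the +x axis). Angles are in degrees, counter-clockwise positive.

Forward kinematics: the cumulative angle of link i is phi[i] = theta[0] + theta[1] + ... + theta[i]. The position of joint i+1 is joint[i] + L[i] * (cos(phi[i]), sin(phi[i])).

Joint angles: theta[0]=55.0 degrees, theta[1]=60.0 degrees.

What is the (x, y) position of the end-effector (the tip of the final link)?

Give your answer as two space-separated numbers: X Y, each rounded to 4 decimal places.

joint[0] = (0.0000, 0.0000)  (base)
link 0: phi[0] = 55 = 55 deg
  cos(55 deg) = 0.5736, sin(55 deg) = 0.8192
  joint[1] = (0.0000, 0.0000) + 10.3 * (0.5736, 0.8192) = (0.0000 + 5.9078, 0.0000 + 8.4373) = (5.9078, 8.4373)
link 1: phi[1] = 55 + 60 = 115 deg
  cos(115 deg) = -0.4226, sin(115 deg) = 0.9063
  joint[2] = (5.9078, 8.4373) + 1.5 * (-0.4226, 0.9063) = (5.9078 + -0.6339, 8.4373 + 1.3595) = (5.2739, 9.7967)
End effector: (5.2739, 9.7967)

Answer: 5.2739 9.7967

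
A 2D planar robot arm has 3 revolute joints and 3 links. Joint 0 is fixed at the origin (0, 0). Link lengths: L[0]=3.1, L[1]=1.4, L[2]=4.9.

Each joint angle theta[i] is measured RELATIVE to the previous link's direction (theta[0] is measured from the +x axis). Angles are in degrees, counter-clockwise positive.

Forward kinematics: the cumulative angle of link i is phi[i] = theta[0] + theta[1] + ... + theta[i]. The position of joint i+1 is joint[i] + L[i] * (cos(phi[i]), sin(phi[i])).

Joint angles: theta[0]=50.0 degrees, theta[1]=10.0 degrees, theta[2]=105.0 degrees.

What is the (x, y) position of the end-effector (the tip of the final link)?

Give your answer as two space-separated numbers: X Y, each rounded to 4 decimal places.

joint[0] = (0.0000, 0.0000)  (base)
link 0: phi[0] = 50 = 50 deg
  cos(50 deg) = 0.6428, sin(50 deg) = 0.7660
  joint[1] = (0.0000, 0.0000) + 3.1 * (0.6428, 0.7660) = (0.0000 + 1.9926, 0.0000 + 2.3747) = (1.9926, 2.3747)
link 1: phi[1] = 50 + 10 = 60 deg
  cos(60 deg) = 0.5000, sin(60 deg) = 0.8660
  joint[2] = (1.9926, 2.3747) + 1.4 * (0.5000, 0.8660) = (1.9926 + 0.7000, 2.3747 + 1.2124) = (2.6926, 3.5872)
link 2: phi[2] = 50 + 10 + 105 = 165 deg
  cos(165 deg) = -0.9659, sin(165 deg) = 0.2588
  joint[3] = (2.6926, 3.5872) + 4.9 * (-0.9659, 0.2588) = (2.6926 + -4.7330, 3.5872 + 1.2682) = (-2.0404, 4.8554)
End effector: (-2.0404, 4.8554)

Answer: -2.0404 4.8554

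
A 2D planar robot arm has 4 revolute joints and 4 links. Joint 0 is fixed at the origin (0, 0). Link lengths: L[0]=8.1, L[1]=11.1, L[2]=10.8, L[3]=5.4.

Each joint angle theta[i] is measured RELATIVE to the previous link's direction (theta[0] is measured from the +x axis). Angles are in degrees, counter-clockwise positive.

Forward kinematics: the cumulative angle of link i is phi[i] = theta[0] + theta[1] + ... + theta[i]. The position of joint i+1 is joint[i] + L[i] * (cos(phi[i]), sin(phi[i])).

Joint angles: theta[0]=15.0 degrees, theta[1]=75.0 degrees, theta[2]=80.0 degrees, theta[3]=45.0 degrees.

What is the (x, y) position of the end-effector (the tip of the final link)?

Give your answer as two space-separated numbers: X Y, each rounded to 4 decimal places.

joint[0] = (0.0000, 0.0000)  (base)
link 0: phi[0] = 15 = 15 deg
  cos(15 deg) = 0.9659, sin(15 deg) = 0.2588
  joint[1] = (0.0000, 0.0000) + 8.1 * (0.9659, 0.2588) = (0.0000 + 7.8240, 0.0000 + 2.0964) = (7.8240, 2.0964)
link 1: phi[1] = 15 + 75 = 90 deg
  cos(90 deg) = 0.0000, sin(90 deg) = 1.0000
  joint[2] = (7.8240, 2.0964) + 11.1 * (0.0000, 1.0000) = (7.8240 + 0.0000, 2.0964 + 11.1000) = (7.8240, 13.1964)
link 2: phi[2] = 15 + 75 + 80 = 170 deg
  cos(170 deg) = -0.9848, sin(170 deg) = 0.1736
  joint[3] = (7.8240, 13.1964) + 10.8 * (-0.9848, 0.1736) = (7.8240 + -10.6359, 13.1964 + 1.8754) = (-2.8119, 15.0718)
link 3: phi[3] = 15 + 75 + 80 + 45 = 215 deg
  cos(215 deg) = -0.8192, sin(215 deg) = -0.5736
  joint[4] = (-2.8119, 15.0718) + 5.4 * (-0.8192, -0.5736) = (-2.8119 + -4.4234, 15.0718 + -3.0973) = (-7.2353, 11.9745)
End effector: (-7.2353, 11.9745)

Answer: -7.2353 11.9745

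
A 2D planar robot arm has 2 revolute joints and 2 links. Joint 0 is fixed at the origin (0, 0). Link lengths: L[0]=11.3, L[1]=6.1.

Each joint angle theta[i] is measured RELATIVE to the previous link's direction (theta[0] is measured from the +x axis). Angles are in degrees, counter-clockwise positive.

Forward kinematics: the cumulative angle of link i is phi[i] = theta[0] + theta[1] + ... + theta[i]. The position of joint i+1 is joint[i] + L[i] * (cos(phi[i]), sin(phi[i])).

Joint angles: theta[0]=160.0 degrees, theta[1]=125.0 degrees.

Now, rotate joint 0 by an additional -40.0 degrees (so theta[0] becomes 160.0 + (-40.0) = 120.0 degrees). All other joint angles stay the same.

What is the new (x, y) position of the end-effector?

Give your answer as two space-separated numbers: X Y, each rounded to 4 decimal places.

Answer: -8.2280 4.2576

Derivation:
joint[0] = (0.0000, 0.0000)  (base)
link 0: phi[0] = 120 = 120 deg
  cos(120 deg) = -0.5000, sin(120 deg) = 0.8660
  joint[1] = (0.0000, 0.0000) + 11.3 * (-0.5000, 0.8660) = (0.0000 + -5.6500, 0.0000 + 9.7861) = (-5.6500, 9.7861)
link 1: phi[1] = 120 + 125 = 245 deg
  cos(245 deg) = -0.4226, sin(245 deg) = -0.9063
  joint[2] = (-5.6500, 9.7861) + 6.1 * (-0.4226, -0.9063) = (-5.6500 + -2.5780, 9.7861 + -5.5285) = (-8.2280, 4.2576)
End effector: (-8.2280, 4.2576)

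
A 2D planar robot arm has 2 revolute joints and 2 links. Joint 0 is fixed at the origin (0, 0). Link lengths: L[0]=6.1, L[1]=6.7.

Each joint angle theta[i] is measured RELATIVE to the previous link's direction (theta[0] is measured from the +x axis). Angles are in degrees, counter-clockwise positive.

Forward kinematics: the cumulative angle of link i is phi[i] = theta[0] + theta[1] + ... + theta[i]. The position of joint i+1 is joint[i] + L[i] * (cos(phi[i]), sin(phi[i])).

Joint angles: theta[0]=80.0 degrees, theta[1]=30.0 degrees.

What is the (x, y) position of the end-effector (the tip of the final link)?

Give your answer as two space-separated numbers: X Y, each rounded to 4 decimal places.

joint[0] = (0.0000, 0.0000)  (base)
link 0: phi[0] = 80 = 80 deg
  cos(80 deg) = 0.1736, sin(80 deg) = 0.9848
  joint[1] = (0.0000, 0.0000) + 6.1 * (0.1736, 0.9848) = (0.0000 + 1.0593, 0.0000 + 6.0073) = (1.0593, 6.0073)
link 1: phi[1] = 80 + 30 = 110 deg
  cos(110 deg) = -0.3420, sin(110 deg) = 0.9397
  joint[2] = (1.0593, 6.0073) + 6.7 * (-0.3420, 0.9397) = (1.0593 + -2.2915, 6.0073 + 6.2959) = (-1.2323, 12.3033)
End effector: (-1.2323, 12.3033)

Answer: -1.2323 12.3033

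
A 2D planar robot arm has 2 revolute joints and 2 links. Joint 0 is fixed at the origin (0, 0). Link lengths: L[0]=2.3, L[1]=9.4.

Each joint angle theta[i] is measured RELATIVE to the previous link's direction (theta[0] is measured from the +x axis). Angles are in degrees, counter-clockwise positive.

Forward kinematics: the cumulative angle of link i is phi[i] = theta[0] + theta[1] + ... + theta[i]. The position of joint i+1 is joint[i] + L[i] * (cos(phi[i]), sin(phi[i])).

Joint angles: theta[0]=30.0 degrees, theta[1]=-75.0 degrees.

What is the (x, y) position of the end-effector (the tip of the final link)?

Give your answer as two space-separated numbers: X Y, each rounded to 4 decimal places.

joint[0] = (0.0000, 0.0000)  (base)
link 0: phi[0] = 30 = 30 deg
  cos(30 deg) = 0.8660, sin(30 deg) = 0.5000
  joint[1] = (0.0000, 0.0000) + 2.3 * (0.8660, 0.5000) = (0.0000 + 1.9919, 0.0000 + 1.1500) = (1.9919, 1.1500)
link 1: phi[1] = 30 + -75 = -45 deg
  cos(-45 deg) = 0.7071, sin(-45 deg) = -0.7071
  joint[2] = (1.9919, 1.1500) + 9.4 * (0.7071, -0.7071) = (1.9919 + 6.6468, 1.1500 + -6.6468) = (8.6387, -5.4968)
End effector: (8.6387, -5.4968)

Answer: 8.6387 -5.4968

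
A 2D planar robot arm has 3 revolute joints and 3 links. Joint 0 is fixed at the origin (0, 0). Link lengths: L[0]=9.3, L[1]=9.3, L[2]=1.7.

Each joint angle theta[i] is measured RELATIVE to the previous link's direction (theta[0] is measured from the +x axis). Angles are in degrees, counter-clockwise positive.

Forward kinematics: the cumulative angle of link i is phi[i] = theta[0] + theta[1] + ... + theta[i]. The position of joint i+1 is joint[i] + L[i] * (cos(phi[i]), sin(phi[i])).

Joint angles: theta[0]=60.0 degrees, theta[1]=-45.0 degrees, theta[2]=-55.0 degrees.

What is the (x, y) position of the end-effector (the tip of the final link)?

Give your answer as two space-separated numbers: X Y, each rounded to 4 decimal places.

joint[0] = (0.0000, 0.0000)  (base)
link 0: phi[0] = 60 = 60 deg
  cos(60 deg) = 0.5000, sin(60 deg) = 0.8660
  joint[1] = (0.0000, 0.0000) + 9.3 * (0.5000, 0.8660) = (0.0000 + 4.6500, 0.0000 + 8.0540) = (4.6500, 8.0540)
link 1: phi[1] = 60 + -45 = 15 deg
  cos(15 deg) = 0.9659, sin(15 deg) = 0.2588
  joint[2] = (4.6500, 8.0540) + 9.3 * (0.9659, 0.2588) = (4.6500 + 8.9831, 8.0540 + 2.4070) = (13.6331, 10.4611)
link 2: phi[2] = 60 + -45 + -55 = -40 deg
  cos(-40 deg) = 0.7660, sin(-40 deg) = -0.6428
  joint[3] = (13.6331, 10.4611) + 1.7 * (0.7660, -0.6428) = (13.6331 + 1.3023, 10.4611 + -1.0927) = (14.9354, 9.3683)
End effector: (14.9354, 9.3683)

Answer: 14.9354 9.3683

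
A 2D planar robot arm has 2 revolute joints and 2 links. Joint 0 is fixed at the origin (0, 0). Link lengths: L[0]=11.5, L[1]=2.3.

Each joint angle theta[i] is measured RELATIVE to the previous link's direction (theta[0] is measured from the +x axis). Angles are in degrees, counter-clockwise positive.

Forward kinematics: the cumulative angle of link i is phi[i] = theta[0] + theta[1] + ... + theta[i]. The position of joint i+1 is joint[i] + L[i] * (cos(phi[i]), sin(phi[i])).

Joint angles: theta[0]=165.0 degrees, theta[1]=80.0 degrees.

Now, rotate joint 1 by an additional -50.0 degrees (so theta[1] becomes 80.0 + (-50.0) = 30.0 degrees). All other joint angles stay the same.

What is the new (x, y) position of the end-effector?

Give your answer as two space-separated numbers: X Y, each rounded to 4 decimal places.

joint[0] = (0.0000, 0.0000)  (base)
link 0: phi[0] = 165 = 165 deg
  cos(165 deg) = -0.9659, sin(165 deg) = 0.2588
  joint[1] = (0.0000, 0.0000) + 11.5 * (-0.9659, 0.2588) = (0.0000 + -11.1081, 0.0000 + 2.9764) = (-11.1081, 2.9764)
link 1: phi[1] = 165 + 30 = 195 deg
  cos(195 deg) = -0.9659, sin(195 deg) = -0.2588
  joint[2] = (-11.1081, 2.9764) + 2.3 * (-0.9659, -0.2588) = (-11.1081 + -2.2216, 2.9764 + -0.5953) = (-13.3298, 2.3811)
End effector: (-13.3298, 2.3811)

Answer: -13.3298 2.3811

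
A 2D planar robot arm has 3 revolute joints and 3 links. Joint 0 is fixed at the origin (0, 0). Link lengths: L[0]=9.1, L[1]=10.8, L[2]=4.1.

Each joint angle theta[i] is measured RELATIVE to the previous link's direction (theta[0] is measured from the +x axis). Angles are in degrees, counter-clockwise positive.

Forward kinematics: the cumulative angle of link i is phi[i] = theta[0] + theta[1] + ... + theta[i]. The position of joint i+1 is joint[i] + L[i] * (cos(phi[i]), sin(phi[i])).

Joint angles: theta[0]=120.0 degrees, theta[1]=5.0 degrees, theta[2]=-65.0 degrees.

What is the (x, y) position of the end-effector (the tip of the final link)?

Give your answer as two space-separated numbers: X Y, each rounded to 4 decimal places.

Answer: -8.6946 20.2784

Derivation:
joint[0] = (0.0000, 0.0000)  (base)
link 0: phi[0] = 120 = 120 deg
  cos(120 deg) = -0.5000, sin(120 deg) = 0.8660
  joint[1] = (0.0000, 0.0000) + 9.1 * (-0.5000, 0.8660) = (0.0000 + -4.5500, 0.0000 + 7.8808) = (-4.5500, 7.8808)
link 1: phi[1] = 120 + 5 = 125 deg
  cos(125 deg) = -0.5736, sin(125 deg) = 0.8192
  joint[2] = (-4.5500, 7.8808) + 10.8 * (-0.5736, 0.8192) = (-4.5500 + -6.1946, 7.8808 + 8.8468) = (-10.7446, 16.7277)
link 2: phi[2] = 120 + 5 + -65 = 60 deg
  cos(60 deg) = 0.5000, sin(60 deg) = 0.8660
  joint[3] = (-10.7446, 16.7277) + 4.1 * (0.5000, 0.8660) = (-10.7446 + 2.0500, 16.7277 + 3.5507) = (-8.6946, 20.2784)
End effector: (-8.6946, 20.2784)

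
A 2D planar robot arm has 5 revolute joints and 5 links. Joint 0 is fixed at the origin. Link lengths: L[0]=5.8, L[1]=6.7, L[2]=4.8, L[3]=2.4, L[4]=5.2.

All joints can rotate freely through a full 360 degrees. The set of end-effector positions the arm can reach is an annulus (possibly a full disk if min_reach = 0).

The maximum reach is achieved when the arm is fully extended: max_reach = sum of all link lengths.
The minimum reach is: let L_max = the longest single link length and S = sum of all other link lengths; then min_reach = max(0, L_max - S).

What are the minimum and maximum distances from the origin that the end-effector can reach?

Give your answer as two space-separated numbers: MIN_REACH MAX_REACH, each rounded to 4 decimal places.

Answer: 0.0000 24.9000

Derivation:
Link lengths: [5.8, 6.7, 4.8, 2.4, 5.2]
max_reach = 5.8 + 6.7 + 4.8 + 2.4 + 5.2 = 24.9
L_max = max([5.8, 6.7, 4.8, 2.4, 5.2]) = 6.7
S (sum of others) = 24.9 - 6.7 = 18.2
min_reach = max(0, 6.7 - 18.2) = max(0, -11.5) = 0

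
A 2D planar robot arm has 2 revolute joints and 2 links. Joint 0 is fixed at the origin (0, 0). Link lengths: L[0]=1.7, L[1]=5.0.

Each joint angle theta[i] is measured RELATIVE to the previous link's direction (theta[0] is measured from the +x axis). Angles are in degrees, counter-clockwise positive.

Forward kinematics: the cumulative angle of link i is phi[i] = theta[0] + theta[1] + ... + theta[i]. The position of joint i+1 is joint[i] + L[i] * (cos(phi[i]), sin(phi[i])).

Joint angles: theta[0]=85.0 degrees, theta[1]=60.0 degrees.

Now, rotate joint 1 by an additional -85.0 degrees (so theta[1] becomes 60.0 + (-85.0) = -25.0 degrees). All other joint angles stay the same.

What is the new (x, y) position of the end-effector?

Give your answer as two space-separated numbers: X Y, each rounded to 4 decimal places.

joint[0] = (0.0000, 0.0000)  (base)
link 0: phi[0] = 85 = 85 deg
  cos(85 deg) = 0.0872, sin(85 deg) = 0.9962
  joint[1] = (0.0000, 0.0000) + 1.7 * (0.0872, 0.9962) = (0.0000 + 0.1482, 0.0000 + 1.6935) = (0.1482, 1.6935)
link 1: phi[1] = 85 + -25 = 60 deg
  cos(60 deg) = 0.5000, sin(60 deg) = 0.8660
  joint[2] = (0.1482, 1.6935) + 5 * (0.5000, 0.8660) = (0.1482 + 2.5000, 1.6935 + 4.3301) = (2.6482, 6.0237)
End effector: (2.6482, 6.0237)

Answer: 2.6482 6.0237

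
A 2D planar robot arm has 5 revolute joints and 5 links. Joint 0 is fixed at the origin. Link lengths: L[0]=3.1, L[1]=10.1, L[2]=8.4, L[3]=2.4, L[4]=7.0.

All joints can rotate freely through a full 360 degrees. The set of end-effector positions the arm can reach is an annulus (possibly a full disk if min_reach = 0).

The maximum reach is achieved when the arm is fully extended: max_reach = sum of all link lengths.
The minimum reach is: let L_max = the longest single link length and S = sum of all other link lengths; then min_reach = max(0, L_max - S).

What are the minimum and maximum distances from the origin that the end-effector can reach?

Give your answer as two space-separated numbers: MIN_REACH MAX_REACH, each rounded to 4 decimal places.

Link lengths: [3.1, 10.1, 8.4, 2.4, 7.0]
max_reach = 3.1 + 10.1 + 8.4 + 2.4 + 7 = 31
L_max = max([3.1, 10.1, 8.4, 2.4, 7.0]) = 10.1
S (sum of others) = 31 - 10.1 = 20.9
min_reach = max(0, 10.1 - 20.9) = max(0, -10.8) = 0

Answer: 0.0000 31.0000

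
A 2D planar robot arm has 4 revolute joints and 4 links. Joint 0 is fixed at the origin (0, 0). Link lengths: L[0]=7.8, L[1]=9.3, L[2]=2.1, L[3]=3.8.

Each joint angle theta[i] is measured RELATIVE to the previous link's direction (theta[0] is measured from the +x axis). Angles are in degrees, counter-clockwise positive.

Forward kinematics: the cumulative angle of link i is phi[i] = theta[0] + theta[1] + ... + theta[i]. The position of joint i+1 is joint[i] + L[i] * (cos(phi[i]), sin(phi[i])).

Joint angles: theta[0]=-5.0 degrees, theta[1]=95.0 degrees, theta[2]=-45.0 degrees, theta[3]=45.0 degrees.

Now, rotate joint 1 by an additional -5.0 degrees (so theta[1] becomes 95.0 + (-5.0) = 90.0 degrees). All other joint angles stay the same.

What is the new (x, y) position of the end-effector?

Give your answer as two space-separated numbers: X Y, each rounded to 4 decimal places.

Answer: 10.5208 13.7202

Derivation:
joint[0] = (0.0000, 0.0000)  (base)
link 0: phi[0] = -5 = -5 deg
  cos(-5 deg) = 0.9962, sin(-5 deg) = -0.0872
  joint[1] = (0.0000, 0.0000) + 7.8 * (0.9962, -0.0872) = (0.0000 + 7.7703, 0.0000 + -0.6798) = (7.7703, -0.6798)
link 1: phi[1] = -5 + 90 = 85 deg
  cos(85 deg) = 0.0872, sin(85 deg) = 0.9962
  joint[2] = (7.7703, -0.6798) + 9.3 * (0.0872, 0.9962) = (7.7703 + 0.8105, -0.6798 + 9.2646) = (8.5809, 8.5848)
link 2: phi[2] = -5 + 90 + -45 = 40 deg
  cos(40 deg) = 0.7660, sin(40 deg) = 0.6428
  joint[3] = (8.5809, 8.5848) + 2.1 * (0.7660, 0.6428) = (8.5809 + 1.6087, 8.5848 + 1.3499) = (10.1896, 9.9346)
link 3: phi[3] = -5 + 90 + -45 + 45 = 85 deg
  cos(85 deg) = 0.0872, sin(85 deg) = 0.9962
  joint[4] = (10.1896, 9.9346) + 3.8 * (0.0872, 0.9962) = (10.1896 + 0.3312, 9.9346 + 3.7855) = (10.5208, 13.7202)
End effector: (10.5208, 13.7202)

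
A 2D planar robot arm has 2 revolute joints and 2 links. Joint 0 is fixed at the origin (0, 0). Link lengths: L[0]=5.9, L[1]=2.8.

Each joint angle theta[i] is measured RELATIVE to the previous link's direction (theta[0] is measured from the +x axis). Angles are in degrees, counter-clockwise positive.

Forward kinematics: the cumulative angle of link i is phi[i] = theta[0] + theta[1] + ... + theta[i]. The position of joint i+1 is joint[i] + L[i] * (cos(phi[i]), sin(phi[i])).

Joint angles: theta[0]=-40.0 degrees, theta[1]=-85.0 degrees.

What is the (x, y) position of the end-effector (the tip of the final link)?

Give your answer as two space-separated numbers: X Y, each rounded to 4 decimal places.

joint[0] = (0.0000, 0.0000)  (base)
link 0: phi[0] = -40 = -40 deg
  cos(-40 deg) = 0.7660, sin(-40 deg) = -0.6428
  joint[1] = (0.0000, 0.0000) + 5.9 * (0.7660, -0.6428) = (0.0000 + 4.5197, 0.0000 + -3.7924) = (4.5197, -3.7924)
link 1: phi[1] = -40 + -85 = -125 deg
  cos(-125 deg) = -0.5736, sin(-125 deg) = -0.8192
  joint[2] = (4.5197, -3.7924) + 2.8 * (-0.5736, -0.8192) = (4.5197 + -1.6060, -3.7924 + -2.2936) = (2.9136, -6.0861)
End effector: (2.9136, -6.0861)

Answer: 2.9136 -6.0861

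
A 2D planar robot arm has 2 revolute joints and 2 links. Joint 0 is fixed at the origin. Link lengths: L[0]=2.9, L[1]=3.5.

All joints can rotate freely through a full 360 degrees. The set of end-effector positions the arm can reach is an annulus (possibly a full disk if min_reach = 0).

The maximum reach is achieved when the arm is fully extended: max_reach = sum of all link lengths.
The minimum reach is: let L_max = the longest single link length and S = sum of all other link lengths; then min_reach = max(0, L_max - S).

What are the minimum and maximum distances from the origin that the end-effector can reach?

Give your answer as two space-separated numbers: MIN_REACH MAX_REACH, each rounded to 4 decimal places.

Answer: 0.6000 6.4000

Derivation:
Link lengths: [2.9, 3.5]
max_reach = 2.9 + 3.5 = 6.4
L_max = max([2.9, 3.5]) = 3.5
S (sum of others) = 6.4 - 3.5 = 2.9
min_reach = max(0, 3.5 - 2.9) = max(0, 0.6) = 0.6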